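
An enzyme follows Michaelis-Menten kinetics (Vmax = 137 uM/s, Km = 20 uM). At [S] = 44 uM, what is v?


v = Vmax * [S] / (Km + [S])
v = 137 * 44 / (20 + 44)
v = 94.1875 uM/s

94.1875 uM/s


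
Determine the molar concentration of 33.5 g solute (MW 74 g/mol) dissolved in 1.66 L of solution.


C = (mass / MW) / volume
C = (33.5 / 74) / 1.66
C = 0.2727 M

0.2727 M


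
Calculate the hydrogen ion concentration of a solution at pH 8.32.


[H+] = 10^(-pH)
[H+] = 10^(-8.32)
[H+] = 4.786e-09 M

4.786e-09 M


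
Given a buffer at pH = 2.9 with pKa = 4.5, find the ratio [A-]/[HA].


[A-]/[HA] = 10^(pH - pKa)
= 10^(2.9 - 4.5)
= 0.0251

0.0251


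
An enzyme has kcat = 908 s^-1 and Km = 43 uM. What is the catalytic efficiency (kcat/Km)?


Catalytic efficiency = kcat / Km
= 908 / 43
= 21.1163 uM^-1*s^-1

21.1163 uM^-1*s^-1


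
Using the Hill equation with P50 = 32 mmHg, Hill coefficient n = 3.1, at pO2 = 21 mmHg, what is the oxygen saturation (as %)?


Y = pO2^n / (P50^n + pO2^n)
Y = 21^3.1 / (32^3.1 + 21^3.1)
Y = 21.32%

21.32%


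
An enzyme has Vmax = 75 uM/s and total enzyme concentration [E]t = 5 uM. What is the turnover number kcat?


kcat = Vmax / [E]t
kcat = 75 / 5
kcat = 15.0 s^-1

15.0 s^-1


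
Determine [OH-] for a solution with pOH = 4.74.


[OH-] = 10^(-pOH)
[OH-] = 10^(-4.74)
[OH-] = 1.820e-05 M

1.820e-05 M


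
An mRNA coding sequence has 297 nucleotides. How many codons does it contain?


codons = nucleotides / 3
codons = 297 / 3 = 99

99


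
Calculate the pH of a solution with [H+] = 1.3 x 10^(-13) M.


pH = -log10([H+])
pH = -log10(1.3 x 10^(-13))
pH = 12.8861

12.8861


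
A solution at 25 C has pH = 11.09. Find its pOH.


pOH = 14 - pH
pOH = 14 - 11.09
pOH = 2.91

2.91


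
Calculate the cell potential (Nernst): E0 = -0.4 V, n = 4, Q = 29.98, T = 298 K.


E = E0 - (RT/nF) * ln(Q)
E = -0.4 - (8.314 * 298 / (4 * 96485)) * ln(29.98)
E = -0.4218 V

-0.4218 V


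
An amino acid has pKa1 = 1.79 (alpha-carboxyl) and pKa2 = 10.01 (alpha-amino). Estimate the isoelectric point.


pI = (pKa1 + pKa2) / 2
pI = (1.79 + 10.01) / 2
pI = 5.9

5.9


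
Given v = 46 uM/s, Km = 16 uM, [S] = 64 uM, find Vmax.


Vmax = v * (Km + [S]) / [S]
Vmax = 46 * (16 + 64) / 64
Vmax = 57.5 uM/s

57.5 uM/s


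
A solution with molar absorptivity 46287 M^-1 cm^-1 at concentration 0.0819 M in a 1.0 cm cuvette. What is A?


A = epsilon * c * l
A = 46287 * 0.0819 * 1.0
A = 3790.9053

3790.9053


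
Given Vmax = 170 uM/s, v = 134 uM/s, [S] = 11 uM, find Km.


Km = [S] * (Vmax - v) / v
Km = 11 * (170 - 134) / 134
Km = 2.9552 uM

2.9552 uM


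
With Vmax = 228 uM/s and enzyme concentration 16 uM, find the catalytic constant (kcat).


kcat = Vmax / [E]t
kcat = 228 / 16
kcat = 14.25 s^-1

14.25 s^-1


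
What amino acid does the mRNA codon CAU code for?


Standard genetic code lookup.
Codon CAU -> His

His


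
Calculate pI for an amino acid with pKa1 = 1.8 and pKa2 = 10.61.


pI = (pKa1 + pKa2) / 2
pI = (1.8 + 10.61) / 2
pI = 6.205

6.205


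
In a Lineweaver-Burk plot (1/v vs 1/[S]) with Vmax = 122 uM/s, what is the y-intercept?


y-intercept = 1/Vmax
= 1/122
= 0.0082 s/uM

0.0082 s/uM


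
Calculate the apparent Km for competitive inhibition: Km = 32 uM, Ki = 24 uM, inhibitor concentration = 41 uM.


Km_app = Km * (1 + [I]/Ki)
Km_app = 32 * (1 + 41/24)
Km_app = 86.6667 uM

86.6667 uM


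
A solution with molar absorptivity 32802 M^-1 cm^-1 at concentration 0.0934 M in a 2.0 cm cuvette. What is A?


A = epsilon * c * l
A = 32802 * 0.0934 * 2.0
A = 6127.4136

6127.4136


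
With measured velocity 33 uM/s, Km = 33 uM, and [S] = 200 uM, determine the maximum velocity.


Vmax = v * (Km + [S]) / [S]
Vmax = 33 * (33 + 200) / 200
Vmax = 38.445 uM/s

38.445 uM/s


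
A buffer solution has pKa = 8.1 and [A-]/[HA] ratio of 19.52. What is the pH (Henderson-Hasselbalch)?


pH = pKa + log10([A-]/[HA])
pH = 8.1 + log10(19.52)
pH = 9.3905

9.3905


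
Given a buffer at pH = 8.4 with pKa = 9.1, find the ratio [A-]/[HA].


[A-]/[HA] = 10^(pH - pKa)
= 10^(8.4 - 9.1)
= 0.1995

0.1995


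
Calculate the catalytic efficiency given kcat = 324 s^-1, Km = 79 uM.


Catalytic efficiency = kcat / Km
= 324 / 79
= 4.1013 uM^-1*s^-1

4.1013 uM^-1*s^-1


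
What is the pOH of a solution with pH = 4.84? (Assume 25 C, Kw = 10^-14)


pOH = 14 - pH
pOH = 14 - 4.84
pOH = 9.16

9.16


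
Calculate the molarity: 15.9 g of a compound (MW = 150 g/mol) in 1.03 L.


C = (mass / MW) / volume
C = (15.9 / 150) / 1.03
C = 0.1029 M

0.1029 M


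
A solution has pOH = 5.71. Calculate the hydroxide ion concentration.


[OH-] = 10^(-pOH)
[OH-] = 10^(-5.71)
[OH-] = 1.950e-06 M

1.950e-06 M


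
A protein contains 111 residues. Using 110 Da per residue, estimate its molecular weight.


MW = n_residues * 110 Da
MW = 111 * 110
MW = 12210 Da

12210 Da


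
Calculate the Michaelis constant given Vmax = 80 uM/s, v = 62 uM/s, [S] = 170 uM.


Km = [S] * (Vmax - v) / v
Km = 170 * (80 - 62) / 62
Km = 49.3548 uM

49.3548 uM


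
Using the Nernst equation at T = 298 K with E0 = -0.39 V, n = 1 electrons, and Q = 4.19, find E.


E = E0 - (RT/nF) * ln(Q)
E = -0.39 - (8.314 * 298 / (1 * 96485)) * ln(4.19)
E = -0.4268 V

-0.4268 V


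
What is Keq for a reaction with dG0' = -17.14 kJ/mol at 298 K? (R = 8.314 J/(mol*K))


Keq = exp(-dG0 * 1000 / (R * T))
Keq = exp(-(-17.14) * 1000 / (8.314 * 298))
Keq = 1010.3614

1010.3614


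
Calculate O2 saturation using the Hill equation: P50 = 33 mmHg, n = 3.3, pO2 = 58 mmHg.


Y = pO2^n / (P50^n + pO2^n)
Y = 58^3.3 / (33^3.3 + 58^3.3)
Y = 86.54%

86.54%


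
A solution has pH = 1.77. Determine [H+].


[H+] = 10^(-pH)
[H+] = 10^(-1.77)
[H+] = 0.017 M

0.017 M


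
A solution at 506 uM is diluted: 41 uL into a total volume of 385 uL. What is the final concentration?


C2 = C1 * V1 / V2
C2 = 506 * 41 / 385
C2 = 53.8857 uM

53.8857 uM


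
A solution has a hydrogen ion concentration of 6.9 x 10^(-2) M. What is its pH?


pH = -log10([H+])
pH = -log10(6.9 x 10^(-2))
pH = 1.1612

1.1612


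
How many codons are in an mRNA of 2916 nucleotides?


codons = nucleotides / 3
codons = 2916 / 3 = 972

972


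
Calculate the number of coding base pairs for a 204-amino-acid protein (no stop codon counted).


Each amino acid = 1 codon = 3 bp
bp = 204 * 3 = 612 bp

612 bp


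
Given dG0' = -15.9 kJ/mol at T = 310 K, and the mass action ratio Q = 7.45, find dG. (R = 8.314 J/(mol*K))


dG = dG0' + RT * ln(Q) / 1000
dG = -15.9 + 8.314 * 310 * ln(7.45) / 1000
dG = -10.7241 kJ/mol

-10.7241 kJ/mol


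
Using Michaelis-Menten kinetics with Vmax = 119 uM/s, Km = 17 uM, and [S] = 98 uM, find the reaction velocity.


v = Vmax * [S] / (Km + [S])
v = 119 * 98 / (17 + 98)
v = 101.4087 uM/s

101.4087 uM/s


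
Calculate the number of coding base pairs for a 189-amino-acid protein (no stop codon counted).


Each amino acid = 1 codon = 3 bp
bp = 189 * 3 = 567 bp

567 bp


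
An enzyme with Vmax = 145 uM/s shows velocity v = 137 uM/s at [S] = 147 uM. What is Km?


Km = [S] * (Vmax - v) / v
Km = 147 * (145 - 137) / 137
Km = 8.5839 uM

8.5839 uM


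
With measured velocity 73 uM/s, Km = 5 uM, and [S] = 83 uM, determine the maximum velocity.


Vmax = v * (Km + [S]) / [S]
Vmax = 73 * (5 + 83) / 83
Vmax = 77.3976 uM/s

77.3976 uM/s


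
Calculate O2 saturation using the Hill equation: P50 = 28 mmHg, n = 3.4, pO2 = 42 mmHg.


Y = pO2^n / (P50^n + pO2^n)
Y = 42^3.4 / (28^3.4 + 42^3.4)
Y = 79.88%

79.88%


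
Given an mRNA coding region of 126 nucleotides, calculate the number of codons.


codons = nucleotides / 3
codons = 126 / 3 = 42

42


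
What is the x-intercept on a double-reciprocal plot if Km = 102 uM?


x-intercept = -1/Km
= -1/102
= -0.0098 1/uM

-0.0098 1/uM


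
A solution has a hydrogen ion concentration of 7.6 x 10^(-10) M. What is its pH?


pH = -log10([H+])
pH = -log10(7.6 x 10^(-10))
pH = 9.1192

9.1192


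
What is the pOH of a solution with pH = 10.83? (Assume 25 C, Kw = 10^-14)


pOH = 14 - pH
pOH = 14 - 10.83
pOH = 3.17

3.17


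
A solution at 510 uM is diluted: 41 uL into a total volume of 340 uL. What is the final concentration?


C2 = C1 * V1 / V2
C2 = 510 * 41 / 340
C2 = 61.5 uM

61.5 uM


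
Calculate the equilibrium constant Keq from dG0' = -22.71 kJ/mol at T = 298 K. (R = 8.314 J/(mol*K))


Keq = exp(-dG0 * 1000 / (R * T))
Keq = exp(-(-22.71) * 1000 / (8.314 * 298))
Keq = 9568.5035

9568.5035


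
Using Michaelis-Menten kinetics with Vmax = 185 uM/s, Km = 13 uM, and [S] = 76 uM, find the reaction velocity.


v = Vmax * [S] / (Km + [S])
v = 185 * 76 / (13 + 76)
v = 157.9775 uM/s

157.9775 uM/s


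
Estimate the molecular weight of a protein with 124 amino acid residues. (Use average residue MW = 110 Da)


MW = n_residues * 110 Da
MW = 124 * 110
MW = 13640 Da

13640 Da


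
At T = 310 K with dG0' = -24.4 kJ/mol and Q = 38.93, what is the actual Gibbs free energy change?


dG = dG0' + RT * ln(Q) / 1000
dG = -24.4 + 8.314 * 310 * ln(38.93) / 1000
dG = -14.9624 kJ/mol

-14.9624 kJ/mol


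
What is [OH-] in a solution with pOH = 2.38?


[OH-] = 10^(-pOH)
[OH-] = 10^(-2.38)
[OH-] = 0.0042 M

0.0042 M


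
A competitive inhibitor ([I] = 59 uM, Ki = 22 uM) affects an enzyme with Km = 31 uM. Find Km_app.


Km_app = Km * (1 + [I]/Ki)
Km_app = 31 * (1 + 59/22)
Km_app = 114.1364 uM

114.1364 uM


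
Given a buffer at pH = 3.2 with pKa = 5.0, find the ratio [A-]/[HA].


[A-]/[HA] = 10^(pH - pKa)
= 10^(3.2 - 5.0)
= 0.0158

0.0158


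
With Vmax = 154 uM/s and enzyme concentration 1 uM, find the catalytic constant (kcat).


kcat = Vmax / [E]t
kcat = 154 / 1
kcat = 154.0 s^-1

154.0 s^-1


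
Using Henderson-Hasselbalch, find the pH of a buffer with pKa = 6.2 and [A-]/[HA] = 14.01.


pH = pKa + log10([A-]/[HA])
pH = 6.2 + log10(14.01)
pH = 7.3464

7.3464


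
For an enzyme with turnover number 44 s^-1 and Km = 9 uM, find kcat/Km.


Catalytic efficiency = kcat / Km
= 44 / 9
= 4.8889 uM^-1*s^-1

4.8889 uM^-1*s^-1


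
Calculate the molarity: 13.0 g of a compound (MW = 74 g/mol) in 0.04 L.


C = (mass / MW) / volume
C = (13.0 / 74) / 0.04
C = 4.3919 M

4.3919 M


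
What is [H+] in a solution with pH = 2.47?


[H+] = 10^(-pH)
[H+] = 10^(-2.47)
[H+] = 0.0034 M

0.0034 M


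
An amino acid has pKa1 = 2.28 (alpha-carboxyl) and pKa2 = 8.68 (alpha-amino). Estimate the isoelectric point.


pI = (pKa1 + pKa2) / 2
pI = (2.28 + 8.68) / 2
pI = 5.48

5.48


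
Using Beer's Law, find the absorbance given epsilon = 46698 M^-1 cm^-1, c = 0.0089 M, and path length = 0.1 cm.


A = epsilon * c * l
A = 46698 * 0.0089 * 0.1
A = 41.5612

41.5612


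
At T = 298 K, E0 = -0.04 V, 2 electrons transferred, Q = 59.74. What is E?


E = E0 - (RT/nF) * ln(Q)
E = -0.04 - (8.314 * 298 / (2 * 96485)) * ln(59.74)
E = -0.0925 V

-0.0925 V


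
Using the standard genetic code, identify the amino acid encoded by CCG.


Standard genetic code lookup.
Codon CCG -> Pro

Pro


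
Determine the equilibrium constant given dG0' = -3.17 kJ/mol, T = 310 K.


Keq = exp(-dG0 * 1000 / (R * T))
Keq = exp(-(-3.17) * 1000 / (8.314 * 310))
Keq = 3.4211

3.4211


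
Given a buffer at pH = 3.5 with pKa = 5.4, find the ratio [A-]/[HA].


[A-]/[HA] = 10^(pH - pKa)
= 10^(3.5 - 5.4)
= 0.0126

0.0126


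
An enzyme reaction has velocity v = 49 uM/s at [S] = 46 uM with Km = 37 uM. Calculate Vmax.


Vmax = v * (Km + [S]) / [S]
Vmax = 49 * (37 + 46) / 46
Vmax = 88.413 uM/s

88.413 uM/s


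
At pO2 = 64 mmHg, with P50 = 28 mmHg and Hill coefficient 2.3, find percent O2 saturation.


Y = pO2^n / (P50^n + pO2^n)
Y = 64^2.3 / (28^2.3 + 64^2.3)
Y = 87.0%

87.0%


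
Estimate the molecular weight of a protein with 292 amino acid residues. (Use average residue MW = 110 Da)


MW = n_residues * 110 Da
MW = 292 * 110
MW = 32120 Da

32120 Da


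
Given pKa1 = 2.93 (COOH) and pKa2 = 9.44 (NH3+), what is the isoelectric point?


pI = (pKa1 + pKa2) / 2
pI = (2.93 + 9.44) / 2
pI = 6.185

6.185


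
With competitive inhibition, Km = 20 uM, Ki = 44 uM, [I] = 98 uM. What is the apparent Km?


Km_app = Km * (1 + [I]/Ki)
Km_app = 20 * (1 + 98/44)
Km_app = 64.5455 uM

64.5455 uM


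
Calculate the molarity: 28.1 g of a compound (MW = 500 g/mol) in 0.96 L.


C = (mass / MW) / volume
C = (28.1 / 500) / 0.96
C = 0.0585 M

0.0585 M


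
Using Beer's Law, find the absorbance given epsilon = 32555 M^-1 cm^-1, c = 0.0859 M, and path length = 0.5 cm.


A = epsilon * c * l
A = 32555 * 0.0859 * 0.5
A = 1398.2373

1398.2373


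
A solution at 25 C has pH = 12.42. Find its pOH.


pOH = 14 - pH
pOH = 14 - 12.42
pOH = 1.58

1.58


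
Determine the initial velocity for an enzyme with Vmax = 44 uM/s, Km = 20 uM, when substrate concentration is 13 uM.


v = Vmax * [S] / (Km + [S])
v = 44 * 13 / (20 + 13)
v = 17.3333 uM/s

17.3333 uM/s


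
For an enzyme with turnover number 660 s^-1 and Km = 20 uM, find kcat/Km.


Catalytic efficiency = kcat / Km
= 660 / 20
= 33.0 uM^-1*s^-1

33.0 uM^-1*s^-1


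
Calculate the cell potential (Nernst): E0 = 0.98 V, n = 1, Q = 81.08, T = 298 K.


E = E0 - (RT/nF) * ln(Q)
E = 0.98 - (8.314 * 298 / (1 * 96485)) * ln(81.08)
E = 0.8671 V

0.8671 V


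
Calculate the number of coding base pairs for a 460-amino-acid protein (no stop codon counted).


Each amino acid = 1 codon = 3 bp
bp = 460 * 3 = 1380 bp

1380 bp


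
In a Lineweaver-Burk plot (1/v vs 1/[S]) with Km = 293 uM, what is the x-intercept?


x-intercept = -1/Km
= -1/293
= -0.0034 1/uM

-0.0034 1/uM


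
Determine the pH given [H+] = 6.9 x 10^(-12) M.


pH = -log10([H+])
pH = -log10(6.9 x 10^(-12))
pH = 11.1612

11.1612


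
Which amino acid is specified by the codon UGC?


Standard genetic code lookup.
Codon UGC -> Cys

Cys


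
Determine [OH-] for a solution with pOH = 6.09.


[OH-] = 10^(-pOH)
[OH-] = 10^(-6.09)
[OH-] = 8.128e-07 M

8.128e-07 M


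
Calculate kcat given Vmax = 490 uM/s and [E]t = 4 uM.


kcat = Vmax / [E]t
kcat = 490 / 4
kcat = 122.5 s^-1

122.5 s^-1


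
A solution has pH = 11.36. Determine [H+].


[H+] = 10^(-pH)
[H+] = 10^(-11.36)
[H+] = 4.365e-12 M

4.365e-12 M


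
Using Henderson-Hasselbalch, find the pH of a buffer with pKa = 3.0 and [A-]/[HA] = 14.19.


pH = pKa + log10([A-]/[HA])
pH = 3.0 + log10(14.19)
pH = 4.152

4.152


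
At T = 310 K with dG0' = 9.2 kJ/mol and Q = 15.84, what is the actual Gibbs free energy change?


dG = dG0' + RT * ln(Q) / 1000
dG = 9.2 + 8.314 * 310 * ln(15.84) / 1000
dG = 16.32 kJ/mol

16.32 kJ/mol


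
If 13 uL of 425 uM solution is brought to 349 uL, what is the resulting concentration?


C2 = C1 * V1 / V2
C2 = 425 * 13 / 349
C2 = 15.8309 uM

15.8309 uM


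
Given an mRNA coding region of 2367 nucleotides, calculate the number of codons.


codons = nucleotides / 3
codons = 2367 / 3 = 789

789


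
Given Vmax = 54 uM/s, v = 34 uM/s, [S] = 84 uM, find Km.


Km = [S] * (Vmax - v) / v
Km = 84 * (54 - 34) / 34
Km = 49.4118 uM

49.4118 uM


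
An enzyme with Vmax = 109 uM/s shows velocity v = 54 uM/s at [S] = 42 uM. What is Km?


Km = [S] * (Vmax - v) / v
Km = 42 * (109 - 54) / 54
Km = 42.7778 uM

42.7778 uM


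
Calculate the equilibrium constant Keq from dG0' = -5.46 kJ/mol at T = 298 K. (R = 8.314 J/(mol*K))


Keq = exp(-dG0 * 1000 / (R * T))
Keq = exp(-(-5.46) * 1000 / (8.314 * 298))
Keq = 9.0591

9.0591


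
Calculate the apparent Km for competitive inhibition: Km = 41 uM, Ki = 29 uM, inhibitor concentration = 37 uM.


Km_app = Km * (1 + [I]/Ki)
Km_app = 41 * (1 + 37/29)
Km_app = 93.3103 uM

93.3103 uM


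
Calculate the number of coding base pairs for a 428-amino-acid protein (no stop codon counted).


Each amino acid = 1 codon = 3 bp
bp = 428 * 3 = 1284 bp

1284 bp


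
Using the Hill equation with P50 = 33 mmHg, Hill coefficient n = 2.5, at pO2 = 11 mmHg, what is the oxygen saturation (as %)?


Y = pO2^n / (P50^n + pO2^n)
Y = 11^2.5 / (33^2.5 + 11^2.5)
Y = 6.03%

6.03%


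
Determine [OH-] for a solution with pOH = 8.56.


[OH-] = 10^(-pOH)
[OH-] = 10^(-8.56)
[OH-] = 2.754e-09 M

2.754e-09 M


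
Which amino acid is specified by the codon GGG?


Standard genetic code lookup.
Codon GGG -> Gly

Gly


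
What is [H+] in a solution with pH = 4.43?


[H+] = 10^(-pH)
[H+] = 10^(-4.43)
[H+] = 3.715e-05 M

3.715e-05 M


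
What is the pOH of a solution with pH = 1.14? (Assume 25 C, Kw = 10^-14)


pOH = 14 - pH
pOH = 14 - 1.14
pOH = 12.86

12.86


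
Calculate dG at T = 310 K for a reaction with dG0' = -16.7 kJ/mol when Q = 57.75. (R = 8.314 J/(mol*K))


dG = dG0' + RT * ln(Q) / 1000
dG = -16.7 + 8.314 * 310 * ln(57.75) / 1000
dG = -6.246 kJ/mol

-6.246 kJ/mol


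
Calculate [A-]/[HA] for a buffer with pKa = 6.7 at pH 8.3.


[A-]/[HA] = 10^(pH - pKa)
= 10^(8.3 - 6.7)
= 39.8107

39.8107


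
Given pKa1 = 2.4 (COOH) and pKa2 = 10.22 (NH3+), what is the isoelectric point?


pI = (pKa1 + pKa2) / 2
pI = (2.4 + 10.22) / 2
pI = 6.31

6.31


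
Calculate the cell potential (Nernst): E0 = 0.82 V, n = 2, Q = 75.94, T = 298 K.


E = E0 - (RT/nF) * ln(Q)
E = 0.82 - (8.314 * 298 / (2 * 96485)) * ln(75.94)
E = 0.7644 V

0.7644 V


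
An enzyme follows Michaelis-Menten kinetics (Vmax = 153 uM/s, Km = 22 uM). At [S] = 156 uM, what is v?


v = Vmax * [S] / (Km + [S])
v = 153 * 156 / (22 + 156)
v = 134.0899 uM/s

134.0899 uM/s


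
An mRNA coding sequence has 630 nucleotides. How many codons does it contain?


codons = nucleotides / 3
codons = 630 / 3 = 210

210


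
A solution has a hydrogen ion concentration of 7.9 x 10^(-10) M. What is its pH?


pH = -log10([H+])
pH = -log10(7.9 x 10^(-10))
pH = 9.1024

9.1024


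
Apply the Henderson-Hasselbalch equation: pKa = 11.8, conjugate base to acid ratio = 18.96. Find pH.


pH = pKa + log10([A-]/[HA])
pH = 11.8 + log10(18.96)
pH = 13.0778

13.0778


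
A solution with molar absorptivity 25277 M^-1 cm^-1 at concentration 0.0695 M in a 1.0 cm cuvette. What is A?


A = epsilon * c * l
A = 25277 * 0.0695 * 1.0
A = 1756.7515

1756.7515


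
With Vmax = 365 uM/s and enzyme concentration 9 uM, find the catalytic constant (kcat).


kcat = Vmax / [E]t
kcat = 365 / 9
kcat = 40.5556 s^-1

40.5556 s^-1


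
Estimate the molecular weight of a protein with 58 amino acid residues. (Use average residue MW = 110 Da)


MW = n_residues * 110 Da
MW = 58 * 110
MW = 6380 Da

6380 Da


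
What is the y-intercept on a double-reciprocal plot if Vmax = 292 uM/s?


y-intercept = 1/Vmax
= 1/292
= 0.0034 s/uM

0.0034 s/uM


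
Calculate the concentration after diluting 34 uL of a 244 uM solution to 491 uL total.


C2 = C1 * V1 / V2
C2 = 244 * 34 / 491
C2 = 16.8961 uM

16.8961 uM


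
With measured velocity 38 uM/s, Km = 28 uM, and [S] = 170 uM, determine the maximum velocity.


Vmax = v * (Km + [S]) / [S]
Vmax = 38 * (28 + 170) / 170
Vmax = 44.2588 uM/s

44.2588 uM/s


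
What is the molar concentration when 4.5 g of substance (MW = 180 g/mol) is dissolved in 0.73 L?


C = (mass / MW) / volume
C = (4.5 / 180) / 0.73
C = 0.0342 M

0.0342 M


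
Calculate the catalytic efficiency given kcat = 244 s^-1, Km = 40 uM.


Catalytic efficiency = kcat / Km
= 244 / 40
= 6.1 uM^-1*s^-1

6.1 uM^-1*s^-1


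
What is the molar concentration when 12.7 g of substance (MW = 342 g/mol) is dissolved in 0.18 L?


C = (mass / MW) / volume
C = (12.7 / 342) / 0.18
C = 0.2063 M

0.2063 M


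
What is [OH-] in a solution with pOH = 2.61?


[OH-] = 10^(-pOH)
[OH-] = 10^(-2.61)
[OH-] = 0.0025 M

0.0025 M


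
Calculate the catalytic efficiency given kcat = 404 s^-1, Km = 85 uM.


Catalytic efficiency = kcat / Km
= 404 / 85
= 4.7529 uM^-1*s^-1

4.7529 uM^-1*s^-1


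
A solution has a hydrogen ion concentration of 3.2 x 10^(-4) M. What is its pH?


pH = -log10([H+])
pH = -log10(3.2 x 10^(-4))
pH = 3.4949

3.4949


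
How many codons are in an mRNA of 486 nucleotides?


codons = nucleotides / 3
codons = 486 / 3 = 162

162


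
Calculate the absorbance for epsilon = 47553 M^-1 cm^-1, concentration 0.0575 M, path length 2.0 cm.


A = epsilon * c * l
A = 47553 * 0.0575 * 2.0
A = 5468.595

5468.595


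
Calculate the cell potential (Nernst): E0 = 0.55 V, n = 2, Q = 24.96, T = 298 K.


E = E0 - (RT/nF) * ln(Q)
E = 0.55 - (8.314 * 298 / (2 * 96485)) * ln(24.96)
E = 0.5087 V

0.5087 V


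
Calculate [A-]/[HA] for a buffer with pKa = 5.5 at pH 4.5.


[A-]/[HA] = 10^(pH - pKa)
= 10^(4.5 - 5.5)
= 0.1

0.1


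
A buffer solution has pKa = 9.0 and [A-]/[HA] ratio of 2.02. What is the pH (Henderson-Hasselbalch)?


pH = pKa + log10([A-]/[HA])
pH = 9.0 + log10(2.02)
pH = 9.3054

9.3054


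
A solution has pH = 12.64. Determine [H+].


[H+] = 10^(-pH)
[H+] = 10^(-12.64)
[H+] = 2.291e-13 M

2.291e-13 M


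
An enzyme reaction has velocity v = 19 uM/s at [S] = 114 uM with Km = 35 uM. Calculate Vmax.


Vmax = v * (Km + [S]) / [S]
Vmax = 19 * (35 + 114) / 114
Vmax = 24.8333 uM/s

24.8333 uM/s


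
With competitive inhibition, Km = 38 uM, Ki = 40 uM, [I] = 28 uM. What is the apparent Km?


Km_app = Km * (1 + [I]/Ki)
Km_app = 38 * (1 + 28/40)
Km_app = 64.6 uM

64.6 uM


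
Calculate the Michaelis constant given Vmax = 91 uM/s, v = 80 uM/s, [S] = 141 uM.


Km = [S] * (Vmax - v) / v
Km = 141 * (91 - 80) / 80
Km = 19.3875 uM

19.3875 uM


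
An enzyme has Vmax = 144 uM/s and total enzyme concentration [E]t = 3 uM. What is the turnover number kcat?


kcat = Vmax / [E]t
kcat = 144 / 3
kcat = 48.0 s^-1

48.0 s^-1


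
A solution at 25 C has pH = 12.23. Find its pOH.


pOH = 14 - pH
pOH = 14 - 12.23
pOH = 1.77

1.77


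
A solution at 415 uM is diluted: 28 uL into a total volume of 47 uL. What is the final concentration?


C2 = C1 * V1 / V2
C2 = 415 * 28 / 47
C2 = 247.234 uM

247.234 uM


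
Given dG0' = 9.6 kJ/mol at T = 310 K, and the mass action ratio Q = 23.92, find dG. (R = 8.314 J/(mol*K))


dG = dG0' + RT * ln(Q) / 1000
dG = 9.6 + 8.314 * 310 * ln(23.92) / 1000
dG = 17.7823 kJ/mol

17.7823 kJ/mol


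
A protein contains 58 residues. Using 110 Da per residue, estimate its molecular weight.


MW = n_residues * 110 Da
MW = 58 * 110
MW = 6380 Da

6380 Da


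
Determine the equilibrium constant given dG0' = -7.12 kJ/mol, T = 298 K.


Keq = exp(-dG0 * 1000 / (R * T))
Keq = exp(-(-7.12) * 1000 / (8.314 * 298))
Keq = 17.7038

17.7038


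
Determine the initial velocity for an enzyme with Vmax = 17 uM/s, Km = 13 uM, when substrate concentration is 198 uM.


v = Vmax * [S] / (Km + [S])
v = 17 * 198 / (13 + 198)
v = 15.9526 uM/s

15.9526 uM/s


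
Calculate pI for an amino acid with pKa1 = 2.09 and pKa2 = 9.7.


pI = (pKa1 + pKa2) / 2
pI = (2.09 + 9.7) / 2
pI = 5.895

5.895


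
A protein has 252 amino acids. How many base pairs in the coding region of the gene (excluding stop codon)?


Each amino acid = 1 codon = 3 bp
bp = 252 * 3 = 756 bp

756 bp


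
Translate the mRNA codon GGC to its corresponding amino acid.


Standard genetic code lookup.
Codon GGC -> Gly

Gly


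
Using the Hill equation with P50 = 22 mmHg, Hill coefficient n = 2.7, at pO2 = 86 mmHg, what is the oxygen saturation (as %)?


Y = pO2^n / (P50^n + pO2^n)
Y = 86^2.7 / (22^2.7 + 86^2.7)
Y = 97.54%

97.54%


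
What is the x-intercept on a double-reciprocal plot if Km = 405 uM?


x-intercept = -1/Km
= -1/405
= -0.0025 1/uM

-0.0025 1/uM


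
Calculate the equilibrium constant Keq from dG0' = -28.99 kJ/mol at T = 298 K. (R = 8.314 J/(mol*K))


Keq = exp(-dG0 * 1000 / (R * T))
Keq = exp(-(-28.99) * 1000 / (8.314 * 298))
Keq = 120688.9384

120688.9384


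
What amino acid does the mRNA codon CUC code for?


Standard genetic code lookup.
Codon CUC -> Leu

Leu


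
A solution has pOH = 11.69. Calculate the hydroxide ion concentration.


[OH-] = 10^(-pOH)
[OH-] = 10^(-11.69)
[OH-] = 2.042e-12 M

2.042e-12 M


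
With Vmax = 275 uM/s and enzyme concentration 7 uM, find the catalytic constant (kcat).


kcat = Vmax / [E]t
kcat = 275 / 7
kcat = 39.2857 s^-1

39.2857 s^-1


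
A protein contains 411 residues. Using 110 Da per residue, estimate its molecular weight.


MW = n_residues * 110 Da
MW = 411 * 110
MW = 45210 Da

45210 Da


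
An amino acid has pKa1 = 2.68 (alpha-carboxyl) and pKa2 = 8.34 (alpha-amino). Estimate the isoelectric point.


pI = (pKa1 + pKa2) / 2
pI = (2.68 + 8.34) / 2
pI = 5.51

5.51


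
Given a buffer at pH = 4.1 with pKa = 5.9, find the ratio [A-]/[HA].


[A-]/[HA] = 10^(pH - pKa)
= 10^(4.1 - 5.9)
= 0.0158

0.0158


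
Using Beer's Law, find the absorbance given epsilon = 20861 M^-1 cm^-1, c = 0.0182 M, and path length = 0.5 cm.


A = epsilon * c * l
A = 20861 * 0.0182 * 0.5
A = 189.8351

189.8351


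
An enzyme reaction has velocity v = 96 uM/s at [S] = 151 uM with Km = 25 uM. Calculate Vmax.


Vmax = v * (Km + [S]) / [S]
Vmax = 96 * (25 + 151) / 151
Vmax = 111.894 uM/s

111.894 uM/s


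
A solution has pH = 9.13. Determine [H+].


[H+] = 10^(-pH)
[H+] = 10^(-9.13)
[H+] = 7.413e-10 M

7.413e-10 M


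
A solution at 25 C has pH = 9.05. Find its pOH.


pOH = 14 - pH
pOH = 14 - 9.05
pOH = 4.95

4.95


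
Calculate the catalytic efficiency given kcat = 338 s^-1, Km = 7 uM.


Catalytic efficiency = kcat / Km
= 338 / 7
= 48.2857 uM^-1*s^-1

48.2857 uM^-1*s^-1


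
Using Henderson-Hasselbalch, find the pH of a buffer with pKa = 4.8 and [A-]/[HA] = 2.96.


pH = pKa + log10([A-]/[HA])
pH = 4.8 + log10(2.96)
pH = 5.2713

5.2713


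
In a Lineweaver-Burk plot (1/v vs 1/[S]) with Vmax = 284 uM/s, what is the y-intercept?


y-intercept = 1/Vmax
= 1/284
= 0.0035 s/uM

0.0035 s/uM


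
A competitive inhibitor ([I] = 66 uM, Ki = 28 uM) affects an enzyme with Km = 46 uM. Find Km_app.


Km_app = Km * (1 + [I]/Ki)
Km_app = 46 * (1 + 66/28)
Km_app = 154.4286 uM

154.4286 uM


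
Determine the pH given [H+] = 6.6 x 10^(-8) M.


pH = -log10([H+])
pH = -log10(6.6 x 10^(-8))
pH = 7.1805

7.1805


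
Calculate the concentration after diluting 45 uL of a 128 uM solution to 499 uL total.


C2 = C1 * V1 / V2
C2 = 128 * 45 / 499
C2 = 11.5431 uM

11.5431 uM


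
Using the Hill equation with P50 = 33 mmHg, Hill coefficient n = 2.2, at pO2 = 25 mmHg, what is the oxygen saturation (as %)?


Y = pO2^n / (P50^n + pO2^n)
Y = 25^2.2 / (33^2.2 + 25^2.2)
Y = 35.19%

35.19%


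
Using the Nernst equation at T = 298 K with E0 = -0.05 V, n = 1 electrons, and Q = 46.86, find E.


E = E0 - (RT/nF) * ln(Q)
E = -0.05 - (8.314 * 298 / (1 * 96485)) * ln(46.86)
E = -0.1488 V

-0.1488 V


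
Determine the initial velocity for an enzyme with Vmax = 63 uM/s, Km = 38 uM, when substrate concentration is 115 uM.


v = Vmax * [S] / (Km + [S])
v = 63 * 115 / (38 + 115)
v = 47.3529 uM/s

47.3529 uM/s


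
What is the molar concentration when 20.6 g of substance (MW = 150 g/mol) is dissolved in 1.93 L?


C = (mass / MW) / volume
C = (20.6 / 150) / 1.93
C = 0.0712 M

0.0712 M


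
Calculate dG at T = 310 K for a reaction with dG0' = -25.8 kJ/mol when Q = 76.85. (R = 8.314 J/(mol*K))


dG = dG0' + RT * ln(Q) / 1000
dG = -25.8 + 8.314 * 310 * ln(76.85) / 1000
dG = -14.6096 kJ/mol

-14.6096 kJ/mol


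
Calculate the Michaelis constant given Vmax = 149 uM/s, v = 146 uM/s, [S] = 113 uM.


Km = [S] * (Vmax - v) / v
Km = 113 * (149 - 146) / 146
Km = 2.3219 uM

2.3219 uM


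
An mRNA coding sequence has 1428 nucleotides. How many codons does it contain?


codons = nucleotides / 3
codons = 1428 / 3 = 476

476


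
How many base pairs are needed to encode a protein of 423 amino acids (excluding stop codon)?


Each amino acid = 1 codon = 3 bp
bp = 423 * 3 = 1269 bp

1269 bp


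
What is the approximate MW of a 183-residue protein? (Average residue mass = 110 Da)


MW = n_residues * 110 Da
MW = 183 * 110
MW = 20130 Da

20130 Da


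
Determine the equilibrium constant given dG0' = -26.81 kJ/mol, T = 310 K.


Keq = exp(-dG0 * 1000 / (R * T))
Keq = exp(-(-26.81) * 1000 / (8.314 * 310))
Keq = 32931.9179

32931.9179


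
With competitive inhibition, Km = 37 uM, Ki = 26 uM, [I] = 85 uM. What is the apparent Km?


Km_app = Km * (1 + [I]/Ki)
Km_app = 37 * (1 + 85/26)
Km_app = 157.9615 uM

157.9615 uM


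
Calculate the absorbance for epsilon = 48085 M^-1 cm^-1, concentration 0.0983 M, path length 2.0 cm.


A = epsilon * c * l
A = 48085 * 0.0983 * 2.0
A = 9453.511

9453.511


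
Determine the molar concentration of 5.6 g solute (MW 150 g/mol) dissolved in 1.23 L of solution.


C = (mass / MW) / volume
C = (5.6 / 150) / 1.23
C = 0.0304 M

0.0304 M


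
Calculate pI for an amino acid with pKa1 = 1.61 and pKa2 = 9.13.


pI = (pKa1 + pKa2) / 2
pI = (1.61 + 9.13) / 2
pI = 5.37

5.37


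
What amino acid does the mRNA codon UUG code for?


Standard genetic code lookup.
Codon UUG -> Leu

Leu


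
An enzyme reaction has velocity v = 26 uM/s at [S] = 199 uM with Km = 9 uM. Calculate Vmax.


Vmax = v * (Km + [S]) / [S]
Vmax = 26 * (9 + 199) / 199
Vmax = 27.1759 uM/s

27.1759 uM/s


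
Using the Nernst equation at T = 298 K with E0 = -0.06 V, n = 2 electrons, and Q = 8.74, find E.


E = E0 - (RT/nF) * ln(Q)
E = -0.06 - (8.314 * 298 / (2 * 96485)) * ln(8.74)
E = -0.0878 V

-0.0878 V


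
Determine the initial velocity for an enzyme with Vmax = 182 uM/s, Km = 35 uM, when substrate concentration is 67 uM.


v = Vmax * [S] / (Km + [S])
v = 182 * 67 / (35 + 67)
v = 119.549 uM/s

119.549 uM/s


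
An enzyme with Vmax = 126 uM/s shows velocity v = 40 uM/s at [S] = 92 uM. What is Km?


Km = [S] * (Vmax - v) / v
Km = 92 * (126 - 40) / 40
Km = 197.8 uM

197.8 uM


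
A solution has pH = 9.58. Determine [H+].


[H+] = 10^(-pH)
[H+] = 10^(-9.58)
[H+] = 2.630e-10 M

2.630e-10 M


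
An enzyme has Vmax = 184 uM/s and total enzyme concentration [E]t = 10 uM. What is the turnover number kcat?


kcat = Vmax / [E]t
kcat = 184 / 10
kcat = 18.4 s^-1

18.4 s^-1


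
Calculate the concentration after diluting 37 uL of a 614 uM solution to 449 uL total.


C2 = C1 * V1 / V2
C2 = 614 * 37 / 449
C2 = 50.5969 uM

50.5969 uM


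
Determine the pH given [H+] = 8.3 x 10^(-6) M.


pH = -log10([H+])
pH = -log10(8.3 x 10^(-6))
pH = 5.0809

5.0809


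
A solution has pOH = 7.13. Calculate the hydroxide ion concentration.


[OH-] = 10^(-pOH)
[OH-] = 10^(-7.13)
[OH-] = 7.413e-08 M

7.413e-08 M


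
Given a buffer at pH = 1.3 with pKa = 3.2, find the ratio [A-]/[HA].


[A-]/[HA] = 10^(pH - pKa)
= 10^(1.3 - 3.2)
= 0.0126

0.0126


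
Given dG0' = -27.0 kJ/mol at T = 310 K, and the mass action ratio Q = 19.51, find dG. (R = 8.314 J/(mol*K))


dG = dG0' + RT * ln(Q) / 1000
dG = -27.0 + 8.314 * 310 * ln(19.51) / 1000
dG = -19.3429 kJ/mol

-19.3429 kJ/mol


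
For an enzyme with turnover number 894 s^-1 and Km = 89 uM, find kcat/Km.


Catalytic efficiency = kcat / Km
= 894 / 89
= 10.0449 uM^-1*s^-1

10.0449 uM^-1*s^-1


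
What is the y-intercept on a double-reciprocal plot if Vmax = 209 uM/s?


y-intercept = 1/Vmax
= 1/209
= 0.0048 s/uM

0.0048 s/uM


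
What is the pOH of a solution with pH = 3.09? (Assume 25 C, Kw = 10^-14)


pOH = 14 - pH
pOH = 14 - 3.09
pOH = 10.91

10.91


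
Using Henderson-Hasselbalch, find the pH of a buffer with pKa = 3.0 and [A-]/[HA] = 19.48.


pH = pKa + log10([A-]/[HA])
pH = 3.0 + log10(19.48)
pH = 4.2896

4.2896


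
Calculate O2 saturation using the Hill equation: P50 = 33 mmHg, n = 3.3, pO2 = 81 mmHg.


Y = pO2^n / (P50^n + pO2^n)
Y = 81^3.3 / (33^3.3 + 81^3.3)
Y = 95.09%

95.09%


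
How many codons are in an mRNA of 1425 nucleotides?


codons = nucleotides / 3
codons = 1425 / 3 = 475

475


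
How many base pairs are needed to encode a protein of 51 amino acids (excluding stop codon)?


Each amino acid = 1 codon = 3 bp
bp = 51 * 3 = 153 bp

153 bp


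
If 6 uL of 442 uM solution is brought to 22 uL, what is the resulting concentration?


C2 = C1 * V1 / V2
C2 = 442 * 6 / 22
C2 = 120.5455 uM

120.5455 uM


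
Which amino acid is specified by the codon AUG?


Standard genetic code lookup.
Codon AUG -> Met (start)

Met (start)


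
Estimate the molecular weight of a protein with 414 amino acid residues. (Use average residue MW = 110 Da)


MW = n_residues * 110 Da
MW = 414 * 110
MW = 45540 Da

45540 Da


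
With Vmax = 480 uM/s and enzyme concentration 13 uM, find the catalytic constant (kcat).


kcat = Vmax / [E]t
kcat = 480 / 13
kcat = 36.9231 s^-1

36.9231 s^-1


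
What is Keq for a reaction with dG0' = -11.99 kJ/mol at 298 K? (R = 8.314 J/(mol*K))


Keq = exp(-dG0 * 1000 / (R * T))
Keq = exp(-(-11.99) * 1000 / (8.314 * 298))
Keq = 126.3954

126.3954


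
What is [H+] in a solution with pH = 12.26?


[H+] = 10^(-pH)
[H+] = 10^(-12.26)
[H+] = 5.495e-13 M

5.495e-13 M


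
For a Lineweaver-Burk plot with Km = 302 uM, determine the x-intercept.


x-intercept = -1/Km
= -1/302
= -0.0033 1/uM

-0.0033 1/uM


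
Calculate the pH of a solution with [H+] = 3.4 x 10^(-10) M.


pH = -log10([H+])
pH = -log10(3.4 x 10^(-10))
pH = 9.4685

9.4685


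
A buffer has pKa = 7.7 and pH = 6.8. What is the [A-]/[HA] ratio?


[A-]/[HA] = 10^(pH - pKa)
= 10^(6.8 - 7.7)
= 0.1259

0.1259


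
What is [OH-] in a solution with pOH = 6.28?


[OH-] = 10^(-pOH)
[OH-] = 10^(-6.28)
[OH-] = 5.248e-07 M

5.248e-07 M


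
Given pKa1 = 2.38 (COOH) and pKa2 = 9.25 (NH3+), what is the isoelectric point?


pI = (pKa1 + pKa2) / 2
pI = (2.38 + 9.25) / 2
pI = 5.815

5.815


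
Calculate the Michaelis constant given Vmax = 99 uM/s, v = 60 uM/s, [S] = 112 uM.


Km = [S] * (Vmax - v) / v
Km = 112 * (99 - 60) / 60
Km = 72.8 uM

72.8 uM


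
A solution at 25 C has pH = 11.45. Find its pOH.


pOH = 14 - pH
pOH = 14 - 11.45
pOH = 2.55

2.55


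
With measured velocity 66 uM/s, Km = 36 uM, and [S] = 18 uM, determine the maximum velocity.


Vmax = v * (Km + [S]) / [S]
Vmax = 66 * (36 + 18) / 18
Vmax = 198.0 uM/s

198.0 uM/s


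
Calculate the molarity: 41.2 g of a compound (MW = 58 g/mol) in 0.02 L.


C = (mass / MW) / volume
C = (41.2 / 58) / 0.02
C = 35.5172 M

35.5172 M


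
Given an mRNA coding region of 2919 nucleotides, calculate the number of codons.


codons = nucleotides / 3
codons = 2919 / 3 = 973

973


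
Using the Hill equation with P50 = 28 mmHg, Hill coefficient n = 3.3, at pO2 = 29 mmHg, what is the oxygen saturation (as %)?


Y = pO2^n / (P50^n + pO2^n)
Y = 29^3.3 / (28^3.3 + 29^3.3)
Y = 52.89%

52.89%


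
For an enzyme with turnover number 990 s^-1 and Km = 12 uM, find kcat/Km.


Catalytic efficiency = kcat / Km
= 990 / 12
= 82.5 uM^-1*s^-1

82.5 uM^-1*s^-1


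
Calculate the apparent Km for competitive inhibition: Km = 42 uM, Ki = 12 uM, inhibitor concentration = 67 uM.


Km_app = Km * (1 + [I]/Ki)
Km_app = 42 * (1 + 67/12)
Km_app = 276.5 uM

276.5 uM


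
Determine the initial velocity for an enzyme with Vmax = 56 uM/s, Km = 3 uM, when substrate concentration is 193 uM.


v = Vmax * [S] / (Km + [S])
v = 56 * 193 / (3 + 193)
v = 55.1429 uM/s

55.1429 uM/s


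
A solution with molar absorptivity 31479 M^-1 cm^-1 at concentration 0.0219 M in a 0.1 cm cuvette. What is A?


A = epsilon * c * l
A = 31479 * 0.0219 * 0.1
A = 68.939

68.939


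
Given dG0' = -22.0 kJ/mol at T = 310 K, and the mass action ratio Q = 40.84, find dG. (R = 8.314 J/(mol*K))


dG = dG0' + RT * ln(Q) / 1000
dG = -22.0 + 8.314 * 310 * ln(40.84) / 1000
dG = -12.4389 kJ/mol

-12.4389 kJ/mol


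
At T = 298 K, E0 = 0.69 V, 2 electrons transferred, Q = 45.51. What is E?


E = E0 - (RT/nF) * ln(Q)
E = 0.69 - (8.314 * 298 / (2 * 96485)) * ln(45.51)
E = 0.641 V

0.641 V


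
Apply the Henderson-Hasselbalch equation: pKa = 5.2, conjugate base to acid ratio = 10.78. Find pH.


pH = pKa + log10([A-]/[HA])
pH = 5.2 + log10(10.78)
pH = 6.2326

6.2326


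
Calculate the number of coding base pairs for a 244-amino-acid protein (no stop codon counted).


Each amino acid = 1 codon = 3 bp
bp = 244 * 3 = 732 bp

732 bp


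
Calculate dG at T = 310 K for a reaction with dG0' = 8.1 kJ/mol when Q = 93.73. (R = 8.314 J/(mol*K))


dG = dG0' + RT * ln(Q) / 1000
dG = 8.1 + 8.314 * 310 * ln(93.73) / 1000
dG = 19.8022 kJ/mol

19.8022 kJ/mol


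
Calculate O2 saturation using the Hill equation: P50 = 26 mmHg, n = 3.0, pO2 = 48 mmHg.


Y = pO2^n / (P50^n + pO2^n)
Y = 48^3.0 / (26^3.0 + 48^3.0)
Y = 86.29%

86.29%


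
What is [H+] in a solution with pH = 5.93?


[H+] = 10^(-pH)
[H+] = 10^(-5.93)
[H+] = 1.175e-06 M

1.175e-06 M


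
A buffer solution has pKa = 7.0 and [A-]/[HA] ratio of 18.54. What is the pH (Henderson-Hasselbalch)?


pH = pKa + log10([A-]/[HA])
pH = 7.0 + log10(18.54)
pH = 8.2681

8.2681


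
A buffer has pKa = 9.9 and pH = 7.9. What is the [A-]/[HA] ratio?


[A-]/[HA] = 10^(pH - pKa)
= 10^(7.9 - 9.9)
= 0.01

0.01


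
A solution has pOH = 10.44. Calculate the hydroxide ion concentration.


[OH-] = 10^(-pOH)
[OH-] = 10^(-10.44)
[OH-] = 3.631e-11 M

3.631e-11 M


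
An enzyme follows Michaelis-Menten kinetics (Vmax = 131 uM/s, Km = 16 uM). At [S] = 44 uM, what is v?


v = Vmax * [S] / (Km + [S])
v = 131 * 44 / (16 + 44)
v = 96.0667 uM/s

96.0667 uM/s


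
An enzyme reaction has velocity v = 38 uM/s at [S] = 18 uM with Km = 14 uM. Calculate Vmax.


Vmax = v * (Km + [S]) / [S]
Vmax = 38 * (14 + 18) / 18
Vmax = 67.5556 uM/s

67.5556 uM/s


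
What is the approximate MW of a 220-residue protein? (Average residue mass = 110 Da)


MW = n_residues * 110 Da
MW = 220 * 110
MW = 24200 Da

24200 Da


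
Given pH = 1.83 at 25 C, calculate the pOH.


pOH = 14 - pH
pOH = 14 - 1.83
pOH = 12.17

12.17


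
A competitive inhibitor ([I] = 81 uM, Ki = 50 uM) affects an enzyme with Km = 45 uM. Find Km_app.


Km_app = Km * (1 + [I]/Ki)
Km_app = 45 * (1 + 81/50)
Km_app = 117.9 uM

117.9 uM


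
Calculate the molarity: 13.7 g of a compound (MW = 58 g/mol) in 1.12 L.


C = (mass / MW) / volume
C = (13.7 / 58) / 1.12
C = 0.2109 M

0.2109 M


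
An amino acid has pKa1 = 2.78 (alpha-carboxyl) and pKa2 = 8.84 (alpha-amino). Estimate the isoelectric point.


pI = (pKa1 + pKa2) / 2
pI = (2.78 + 8.84) / 2
pI = 5.81

5.81


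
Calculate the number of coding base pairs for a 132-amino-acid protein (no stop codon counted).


Each amino acid = 1 codon = 3 bp
bp = 132 * 3 = 396 bp

396 bp


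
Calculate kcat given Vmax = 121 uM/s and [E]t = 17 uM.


kcat = Vmax / [E]t
kcat = 121 / 17
kcat = 7.1176 s^-1

7.1176 s^-1


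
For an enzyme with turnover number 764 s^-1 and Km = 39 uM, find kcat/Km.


Catalytic efficiency = kcat / Km
= 764 / 39
= 19.5897 uM^-1*s^-1

19.5897 uM^-1*s^-1


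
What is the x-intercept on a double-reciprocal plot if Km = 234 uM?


x-intercept = -1/Km
= -1/234
= -0.0043 1/uM

-0.0043 1/uM


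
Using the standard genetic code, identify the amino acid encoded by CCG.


Standard genetic code lookup.
Codon CCG -> Pro

Pro
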